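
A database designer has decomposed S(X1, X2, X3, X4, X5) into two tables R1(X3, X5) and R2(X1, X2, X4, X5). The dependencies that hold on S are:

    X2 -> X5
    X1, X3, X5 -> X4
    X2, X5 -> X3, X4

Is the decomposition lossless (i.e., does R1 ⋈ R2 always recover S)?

Common attributes: R1 ∩ R2 = {X5}.
No dependency enlarges {X5}, so (X5)⁺ = {X5}.
The closure contains neither all of R1 = {X3, X5} nor all of R2 = {X1, X2, X4, X5}, so the common attributes are not a superkey of either fragment. The join is lossy.

No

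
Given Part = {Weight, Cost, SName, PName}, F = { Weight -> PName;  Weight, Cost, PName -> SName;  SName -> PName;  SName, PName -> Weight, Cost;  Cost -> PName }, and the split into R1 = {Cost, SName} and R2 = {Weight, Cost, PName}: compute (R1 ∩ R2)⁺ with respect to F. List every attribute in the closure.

Cost, PName

R1 ∩ R2 = {Cost}.
Cost → PName applies, adding PName
Closure: {Cost, PName}.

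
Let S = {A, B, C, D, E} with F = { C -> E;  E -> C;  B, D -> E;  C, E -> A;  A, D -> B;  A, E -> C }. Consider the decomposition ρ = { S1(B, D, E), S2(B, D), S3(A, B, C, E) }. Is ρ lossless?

Chase test. Columns are A, B, C, D, E; row i has aⱼ where attribute j ∈ Si, else bᵢⱼ.
Initial tableau (one row per fragment):
  row 1: b11 a2 b13 a4 a5
  row 2: b21 a2 b23 a4 b25
  row 3: a1 a2 a3 b34 a5
Rows 1 and 3 agree on E; apply E→C and equate their C entries.
Rows 1 and 2 agree on B, D; apply B, D→E and equate their E entries.
Rows 1 and 3 agree on C, E; apply C, E→A and equate their A entries.
Rows 1 and 2 agree on E; apply E→C and equate their C entries.
Rows 1 and 2 agree on C, E; apply C, E→A and equate their A entries.
Row 1 is now all distinguished symbols — the join is lossless.

Yes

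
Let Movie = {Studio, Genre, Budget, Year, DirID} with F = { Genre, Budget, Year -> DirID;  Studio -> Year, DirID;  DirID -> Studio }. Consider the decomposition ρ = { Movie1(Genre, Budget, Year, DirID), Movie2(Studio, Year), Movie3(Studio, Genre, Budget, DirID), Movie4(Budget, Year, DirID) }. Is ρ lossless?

Chase test. Columns are Studio, Genre, Budget, Year, DirID; row i has aⱼ where attribute j ∈ Moviei, else bᵢⱼ.
Initial tableau (one row per fragment):
  row 1: b11 a2 a3 a4 a5
  row 2: a1 b22 b23 a4 b25
  row 3: a1 a2 a3 b34 a5
  row 4: b41 b42 a3 a4 a5
Rows 2 and 3 agree on Studio; apply Studio→Year, DirID and equate their Year, DirID entries.
Rows 1 and 2 agree on DirID; apply DirID→Studio and equate their Studio entries.
Rows 1 and 4 agree on DirID; apply DirID→Studio and equate their Studio entries.
Row 1 is now all distinguished symbols — the join is lossless.

Yes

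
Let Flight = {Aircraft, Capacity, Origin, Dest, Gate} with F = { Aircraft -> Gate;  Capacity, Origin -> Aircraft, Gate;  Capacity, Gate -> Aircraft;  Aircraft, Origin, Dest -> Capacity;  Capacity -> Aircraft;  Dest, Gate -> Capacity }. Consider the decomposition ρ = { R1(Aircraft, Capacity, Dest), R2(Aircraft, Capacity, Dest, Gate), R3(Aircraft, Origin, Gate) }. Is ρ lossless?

Chase test. Columns are Aircraft, Capacity, Origin, Dest, Gate; row i has aⱼ where attribute j ∈ Ri, else bᵢⱼ.
Initial tableau (one row per fragment):
  row 1: a1 a2 b13 a4 b15
  row 2: a1 a2 b23 a4 a5
  row 3: a1 b32 a3 b34 a5
Rows 1 and 2 agree on Aircraft; apply Aircraft→Gate and equate their Gate entries.
No row becomes fully distinguished — the join is lossy.

No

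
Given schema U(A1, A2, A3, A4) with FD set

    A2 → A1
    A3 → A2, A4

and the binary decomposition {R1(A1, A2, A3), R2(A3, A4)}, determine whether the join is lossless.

Common attributes: R1 ∩ R2 = {A3}.
Closure of {A3}: A3 → A2, A4 applies, adding A2, A4; A2 → A1 applies, adding A1. So (A3)⁺ = {A1, A2, A3, A4}.
This closure contains every attribute of R1, so R1 ∩ R2 → R1. The join is lossless.

Yes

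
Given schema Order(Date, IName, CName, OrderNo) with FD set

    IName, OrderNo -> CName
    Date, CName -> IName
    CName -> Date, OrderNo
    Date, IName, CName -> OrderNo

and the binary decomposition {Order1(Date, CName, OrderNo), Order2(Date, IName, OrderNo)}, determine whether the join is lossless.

No

Common attributes: Order1 ∩ Order2 = {Date, OrderNo}.
No dependency enlarges {Date, OrderNo}, so (Date, OrderNo)⁺ = {Date, OrderNo}.
The closure contains neither all of Order1 = {Date, CName, OrderNo} nor all of Order2 = {Date, IName, OrderNo}, so the common attributes are not a superkey of either fragment. The join is lossy.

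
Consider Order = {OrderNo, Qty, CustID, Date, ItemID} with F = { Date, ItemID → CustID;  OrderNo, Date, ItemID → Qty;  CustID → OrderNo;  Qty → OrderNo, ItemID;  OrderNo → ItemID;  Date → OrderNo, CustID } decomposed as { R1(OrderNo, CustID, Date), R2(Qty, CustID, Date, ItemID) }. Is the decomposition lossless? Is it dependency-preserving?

Lossless test: (CustID, Date)⁺ = {OrderNo, Qty, CustID, Date, ItemID}, which contains all of one fragment — lossless.
Dependency preservation: the restricted closure of {Qty} across the fragments never reaches {OrderNo, ItemID}, so Qty → OrderNo, ItemID cannot be enforced without a join — not preserved.

lossless but not dependency-preserving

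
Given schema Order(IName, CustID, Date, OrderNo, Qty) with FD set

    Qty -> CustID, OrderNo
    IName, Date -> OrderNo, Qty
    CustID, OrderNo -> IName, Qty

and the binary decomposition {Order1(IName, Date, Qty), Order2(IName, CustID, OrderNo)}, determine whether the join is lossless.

No

Common attributes: Order1 ∩ Order2 = {IName}.
No dependency enlarges {IName}, so (IName)⁺ = {IName}.
The closure contains neither all of Order1 = {IName, Date, Qty} nor all of Order2 = {IName, CustID, OrderNo}, so the common attributes are not a superkey of either fragment. The join is lossy.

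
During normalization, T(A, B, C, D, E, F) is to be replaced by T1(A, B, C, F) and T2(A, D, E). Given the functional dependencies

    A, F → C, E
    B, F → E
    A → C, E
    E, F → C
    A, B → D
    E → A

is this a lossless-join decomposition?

No

Common attributes: T1 ∩ T2 = {A}.
Closure of {A}: A → C, E applies, adding C, E. So (A)⁺ = {A, C, E}.
The closure contains neither all of T1 = {A, B, C, F} nor all of T2 = {A, D, E}, so the common attributes are not a superkey of either fragment. The join is lossy.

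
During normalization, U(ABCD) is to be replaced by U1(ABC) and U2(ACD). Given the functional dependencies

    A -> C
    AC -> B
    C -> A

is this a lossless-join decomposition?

Common attributes: U1 ∩ U2 = {AC}.
Closure of {AC}: AC → B applies, adding B. So (AC)⁺ = {ABC}.
This closure contains every attribute of U1, so U1 ∩ U2 → U1. The join is lossless.

Yes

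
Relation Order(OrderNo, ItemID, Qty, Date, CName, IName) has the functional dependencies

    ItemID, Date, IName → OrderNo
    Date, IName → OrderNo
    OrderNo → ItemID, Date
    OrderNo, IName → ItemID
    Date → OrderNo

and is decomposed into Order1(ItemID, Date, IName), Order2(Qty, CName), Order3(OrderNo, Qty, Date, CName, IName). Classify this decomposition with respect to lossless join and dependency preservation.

lossless and dependency-preserving

Lossless test (chase): Rows 1 and 3 agree on Date, IName; apply Date, IName→OrderNo and equate their OrderNo entries. Rows 1 and 3 agree on OrderNo; apply OrderNo→ItemID, Date and equate their ItemID, Date entries. Row 3 is now all distinguished symbols — the join is lossless.
Dependency preservation: ItemID, Date, IName → OrderNo; OrderNo → ItemID, Date; OrderNo, IName → ItemID are not contained in any single fragment, but the restricted closure of each left-hand side across the fragments still reaches the right-hand side; the remaining FDs each lie inside some fragment. All dependencies are preserved.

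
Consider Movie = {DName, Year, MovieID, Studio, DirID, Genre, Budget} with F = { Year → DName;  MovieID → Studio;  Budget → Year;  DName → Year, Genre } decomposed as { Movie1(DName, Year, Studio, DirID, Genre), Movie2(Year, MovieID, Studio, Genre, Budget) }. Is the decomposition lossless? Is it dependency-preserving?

Lossless test: (Year, Studio, Genre)⁺ = {DName, Year, Studio, Genre}, which is a superkey of neither fragment — lossy.
Dependency preservation: every FD's attributes lie within a single fragment, so each can be enforced locally — preserved.

lossy but dependency-preserving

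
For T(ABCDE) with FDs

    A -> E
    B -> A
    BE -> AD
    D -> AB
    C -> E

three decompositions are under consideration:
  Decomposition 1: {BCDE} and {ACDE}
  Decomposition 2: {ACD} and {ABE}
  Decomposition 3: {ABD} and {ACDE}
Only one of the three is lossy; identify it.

Decomposition 1: common = {CDE}, closure = {ABCDE} → lossless.
Decomposition 2: common = {A}, closure = {AE} → lossy.
Decomposition 3: common = {AD}, closure = {ABDE} → lossless.

Decomposition 2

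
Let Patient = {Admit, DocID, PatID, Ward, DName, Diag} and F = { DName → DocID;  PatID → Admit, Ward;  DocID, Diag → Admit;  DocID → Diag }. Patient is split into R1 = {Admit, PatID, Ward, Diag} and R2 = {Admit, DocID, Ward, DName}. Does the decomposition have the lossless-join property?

No

Common attributes: R1 ∩ R2 = {Admit, Ward}.
No dependency enlarges {Admit, Ward}, so (Admit, Ward)⁺ = {Admit, Ward}.
The closure contains neither all of R1 = {Admit, PatID, Ward, Diag} nor all of R2 = {Admit, DocID, Ward, DName}, so the common attributes are not a superkey of either fragment. The join is lossy.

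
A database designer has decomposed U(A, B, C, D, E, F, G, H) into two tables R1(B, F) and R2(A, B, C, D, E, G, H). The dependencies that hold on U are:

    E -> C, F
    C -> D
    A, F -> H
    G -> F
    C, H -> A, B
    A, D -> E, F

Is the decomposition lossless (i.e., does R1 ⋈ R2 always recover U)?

No

Common attributes: R1 ∩ R2 = {B}.
No dependency enlarges {B}, so (B)⁺ = {B}.
The closure contains neither all of R1 = {B, F} nor all of R2 = {A, B, C, D, E, G, H}, so the common attributes are not a superkey of either fragment. The join is lossy.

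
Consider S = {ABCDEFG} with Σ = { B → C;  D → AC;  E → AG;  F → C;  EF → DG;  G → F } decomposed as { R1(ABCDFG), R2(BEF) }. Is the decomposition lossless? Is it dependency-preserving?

Lossless test: (BF)⁺ = {BCF}, which is a superkey of neither fragment — lossy.
Dependency preservation: the restricted closure of {E} across the fragments never reaches {AG}, so E → AG cannot be enforced without a join — not preserved.

lossy and not dependency-preserving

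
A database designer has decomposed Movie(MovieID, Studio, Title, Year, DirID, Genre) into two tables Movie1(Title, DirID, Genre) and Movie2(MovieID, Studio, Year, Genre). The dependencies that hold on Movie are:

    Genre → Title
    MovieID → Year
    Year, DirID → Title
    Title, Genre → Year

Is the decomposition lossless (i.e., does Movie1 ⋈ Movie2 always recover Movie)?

No

Common attributes: Movie1 ∩ Movie2 = {Genre}.
Closure of {Genre}: Genre → Title applies, adding Title; Title, Genre → Year applies, adding Year. So (Genre)⁺ = {Title, Year, Genre}.
The closure contains neither all of Movie1 = {Title, DirID, Genre} nor all of Movie2 = {MovieID, Studio, Year, Genre}, so the common attributes are not a superkey of either fragment. The join is lossy.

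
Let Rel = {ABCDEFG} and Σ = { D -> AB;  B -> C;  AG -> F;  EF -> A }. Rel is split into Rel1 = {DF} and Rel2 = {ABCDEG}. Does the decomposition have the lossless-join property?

Common attributes: Rel1 ∩ Rel2 = {D}.
Closure of {D}: D → AB applies, adding AB; B → C applies, adding C. So (D)⁺ = {ABCD}.
The closure contains neither all of Rel1 = {DF} nor all of Rel2 = {ABCDEG}, so the common attributes are not a superkey of either fragment. The join is lossy.

No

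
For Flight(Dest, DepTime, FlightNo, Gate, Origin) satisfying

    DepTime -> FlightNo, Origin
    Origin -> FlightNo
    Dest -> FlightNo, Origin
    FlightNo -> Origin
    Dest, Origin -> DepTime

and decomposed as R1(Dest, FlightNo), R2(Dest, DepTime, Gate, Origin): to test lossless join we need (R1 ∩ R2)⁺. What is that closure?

Dest, DepTime, FlightNo, Origin

R1 ∩ R2 = {Dest}.
Dest → FlightNo, Origin applies, adding FlightNo, Origin
Dest, Origin → DepTime applies, adding DepTime
Closure: {Dest, DepTime, FlightNo, Origin}.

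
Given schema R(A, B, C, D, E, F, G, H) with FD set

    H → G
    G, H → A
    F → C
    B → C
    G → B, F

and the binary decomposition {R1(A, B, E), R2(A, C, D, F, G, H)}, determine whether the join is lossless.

Common attributes: R1 ∩ R2 = {A}.
No dependency enlarges {A}, so (A)⁺ = {A}.
The closure contains neither all of R1 = {A, B, E} nor all of R2 = {A, C, D, F, G, H}, so the common attributes are not a superkey of either fragment. The join is lossy.

No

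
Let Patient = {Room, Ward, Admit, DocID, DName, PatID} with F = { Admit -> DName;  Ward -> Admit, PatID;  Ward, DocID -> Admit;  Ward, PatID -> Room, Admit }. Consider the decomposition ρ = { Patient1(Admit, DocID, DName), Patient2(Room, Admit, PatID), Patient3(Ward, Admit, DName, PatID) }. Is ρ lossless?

No

Chase test. Columns are Room, Ward, Admit, DocID, DName, PatID; row i has aⱼ where attribute j ∈ Patienti, else bᵢⱼ.
Initial tableau (one row per fragment):
  row 1: b11 b12 a3 a4 a5 b16
  row 2: a1 b22 a3 b24 b25 a6
  row 3: b31 a2 a3 b34 a5 a6
Rows 1 and 2 agree on Admit; apply Admit→DName and equate their DName entries.
No row becomes fully distinguished — the join is lossy.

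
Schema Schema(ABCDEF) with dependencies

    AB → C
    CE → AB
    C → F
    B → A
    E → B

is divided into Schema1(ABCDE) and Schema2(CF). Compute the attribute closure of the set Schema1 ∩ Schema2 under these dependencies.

Schema1 ∩ Schema2 = {C}.
C → F applies, adding F
Closure: {CF}.

CF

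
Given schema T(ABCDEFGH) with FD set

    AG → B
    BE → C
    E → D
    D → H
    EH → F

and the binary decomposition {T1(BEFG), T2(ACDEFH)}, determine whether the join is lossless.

Common attributes: T1 ∩ T2 = {EF}.
Closure of {EF}: E → D applies, adding D; D → H applies, adding H. So (EF)⁺ = {DEFH}.
The closure contains neither all of T1 = {BEFG} nor all of T2 = {ACDEFH}, so the common attributes are not a superkey of either fragment. The join is lossy.

No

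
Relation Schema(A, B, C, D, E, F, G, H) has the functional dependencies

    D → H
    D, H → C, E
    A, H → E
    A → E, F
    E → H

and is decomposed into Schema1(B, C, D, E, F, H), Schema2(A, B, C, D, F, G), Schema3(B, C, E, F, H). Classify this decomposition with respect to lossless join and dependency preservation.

Lossless test (chase): Rows 1 and 2 agree on D; apply D→H and equate their H entries. Rows 1 and 2 agree on D, H; apply D, H→C, E and equate their C, E entries. Row 2 is now all distinguished symbols — the join is lossless.
Dependency preservation: the restricted closure of {A, H} across the fragments never reaches {E}, so A, H → E cannot be enforced without a join — not preserved.

lossless but not dependency-preserving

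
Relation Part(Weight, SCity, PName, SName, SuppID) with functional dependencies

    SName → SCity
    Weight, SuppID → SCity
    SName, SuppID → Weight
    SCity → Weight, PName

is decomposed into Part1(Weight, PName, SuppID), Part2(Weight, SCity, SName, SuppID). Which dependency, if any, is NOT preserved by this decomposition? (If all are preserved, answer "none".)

SCity → Weight, PName

Check SCity → Weight, PName: no single fragment contains all of {Weight, SCity, PName}, and the restricted closure of {SCity} across the fragments never reaches {Weight, PName}.
SName → SCity is preserved.
Weight, SuppID → SCity is preserved.
SName, SuppID → Weight is preserved.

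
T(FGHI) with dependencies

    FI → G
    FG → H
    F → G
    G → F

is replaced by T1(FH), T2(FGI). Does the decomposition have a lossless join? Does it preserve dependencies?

lossless and dependency-preserving

Lossless test: (F)⁺ = {FGH}, which contains all of one fragment — lossless.
Dependency preservation: FG → H is not contained in any single fragment, but the restricted closure of its left-hand side across the fragments still reaches the right-hand side; the remaining FDs each lie inside some fragment. All dependencies are preserved.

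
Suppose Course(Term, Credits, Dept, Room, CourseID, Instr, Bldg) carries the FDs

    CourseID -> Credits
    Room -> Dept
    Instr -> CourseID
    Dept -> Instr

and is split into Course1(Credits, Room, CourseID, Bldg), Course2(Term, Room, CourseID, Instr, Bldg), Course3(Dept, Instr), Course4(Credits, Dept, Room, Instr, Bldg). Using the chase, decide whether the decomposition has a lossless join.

Chase test. Columns are Term, Credits, Dept, Room, CourseID, Instr, Bldg; row i has aⱼ where attribute j ∈ Coursei, else bᵢⱼ.
Initial tableau (one row per fragment):
  row 1: b11 a2 b13 a4 a5 b16 a7
  row 2: a1 b22 b23 a4 a5 a6 a7
  row 3: b31 b32 a3 b34 b35 a6 b37
  row 4: b41 a2 a3 a4 b45 a6 a7
Rows 1 and 2 agree on CourseID; apply CourseID→Credits and equate their Credits entries.
Rows 1 and 2 agree on Room; apply Room→Dept and equate their Dept entries.
Rows 1 and 4 agree on Room; apply Room→Dept and equate their Dept entries.
Rows 2 and 3 agree on Instr; apply Instr→CourseID and equate their CourseID entries.
Rows 2 and 4 agree on Instr; apply Instr→CourseID and equate their CourseID entries.
Rows 1 and 2 agree on Dept; apply Dept→Instr and equate their Instr entries.
Rows 1 and 3 agree on CourseID; apply CourseID→Credits and equate their Credits entries.
Row 2 is now all distinguished symbols — the join is lossless.

Yes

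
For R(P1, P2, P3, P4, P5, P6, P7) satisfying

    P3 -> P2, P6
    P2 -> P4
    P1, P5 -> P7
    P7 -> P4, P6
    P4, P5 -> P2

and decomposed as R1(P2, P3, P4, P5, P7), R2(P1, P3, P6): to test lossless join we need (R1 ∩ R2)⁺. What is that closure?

R1 ∩ R2 = {P3}.
P3 → P2, P6 applies, adding P2, P6
P2 → P4 applies, adding P4
Closure: {P2, P3, P4, P6}.

P2, P3, P4, P6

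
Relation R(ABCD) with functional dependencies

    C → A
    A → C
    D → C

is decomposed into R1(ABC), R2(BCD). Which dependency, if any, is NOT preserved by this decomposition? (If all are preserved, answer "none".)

C → A lies within R1.
A → C lies within R1.
D → C lies within R2.
Every dependency is enforceable on the fragments, so the decomposition is dependency-preserving.

none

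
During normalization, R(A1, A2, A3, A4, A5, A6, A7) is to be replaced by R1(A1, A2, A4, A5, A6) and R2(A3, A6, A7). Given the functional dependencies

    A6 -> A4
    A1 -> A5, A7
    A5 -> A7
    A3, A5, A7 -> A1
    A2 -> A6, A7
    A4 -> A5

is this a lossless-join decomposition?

Common attributes: R1 ∩ R2 = {A6}.
Closure of {A6}: A6 → A4 applies, adding A4; A4 → A5 applies, adding A5; A5 → A7 applies, adding A7. So (A6)⁺ = {A4, A5, A6, A7}.
The closure contains neither all of R1 = {A1, A2, A4, A5, A6} nor all of R2 = {A3, A6, A7}, so the common attributes are not a superkey of either fragment. The join is lossy.

No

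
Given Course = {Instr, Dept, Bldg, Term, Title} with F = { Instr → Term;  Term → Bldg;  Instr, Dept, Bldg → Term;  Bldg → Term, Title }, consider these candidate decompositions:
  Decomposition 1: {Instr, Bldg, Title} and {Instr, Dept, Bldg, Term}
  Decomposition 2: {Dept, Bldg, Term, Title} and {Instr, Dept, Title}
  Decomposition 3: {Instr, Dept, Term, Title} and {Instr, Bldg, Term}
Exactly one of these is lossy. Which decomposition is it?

Decomposition 1: common = {Instr, Bldg}, closure = {Instr, Bldg, Term, Title} → lossless.
Decomposition 2: common = {Dept, Title}, closure = {Dept, Title} → lossy.
Decomposition 3: common = {Instr, Term}, closure = {Instr, Bldg, Term, Title} → lossless.

Decomposition 2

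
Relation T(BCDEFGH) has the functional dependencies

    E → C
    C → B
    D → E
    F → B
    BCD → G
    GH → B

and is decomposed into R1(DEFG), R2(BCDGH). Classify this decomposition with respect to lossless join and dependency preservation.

Lossless test: (DG)⁺ = {BCDEG}, which is a superkey of neither fragment — lossy.
Dependency preservation: the restricted closure of {E} across the fragments never reaches {C}, so E → C cannot be enforced without a join — not preserved.

lossy and not dependency-preserving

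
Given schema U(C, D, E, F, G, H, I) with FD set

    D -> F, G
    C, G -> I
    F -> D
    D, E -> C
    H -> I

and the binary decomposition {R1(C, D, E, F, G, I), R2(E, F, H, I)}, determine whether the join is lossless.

Yes

Common attributes: R1 ∩ R2 = {E, F, I}.
Closure of {E, F, I}: F → D applies, adding D; D, E → C applies, adding C; D → F, G applies, adding G. So (E, F, I)⁺ = {C, D, E, F, G, I}.
This closure contains every attribute of R1, so R1 ∩ R2 → R1. The join is lossless.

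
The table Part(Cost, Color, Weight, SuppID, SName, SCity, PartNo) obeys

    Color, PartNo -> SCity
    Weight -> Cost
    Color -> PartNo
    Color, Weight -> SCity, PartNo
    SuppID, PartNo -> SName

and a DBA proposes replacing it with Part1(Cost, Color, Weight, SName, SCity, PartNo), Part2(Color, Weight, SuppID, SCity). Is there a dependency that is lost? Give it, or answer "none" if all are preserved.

Check SuppID, PartNo → SName: no single fragment contains all of {SuppID, SName, PartNo}, and the restricted closure of {SuppID, PartNo} across the fragments never reaches {SName}.
Color, PartNo → SCity is preserved.
Weight → Cost is preserved.
Color → PartNo is preserved.
Color, Weight → SCity, PartNo is preserved.

SuppID, PartNo -> SName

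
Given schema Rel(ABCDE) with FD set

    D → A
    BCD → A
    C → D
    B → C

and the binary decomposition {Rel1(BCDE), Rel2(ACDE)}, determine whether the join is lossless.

Yes

Common attributes: Rel1 ∩ Rel2 = {CDE}.
Closure of {CDE}: D → A applies, adding A. So (CDE)⁺ = {ACDE}.
This closure contains every attribute of Rel2, so Rel1 ∩ Rel2 → Rel2. The join is lossless.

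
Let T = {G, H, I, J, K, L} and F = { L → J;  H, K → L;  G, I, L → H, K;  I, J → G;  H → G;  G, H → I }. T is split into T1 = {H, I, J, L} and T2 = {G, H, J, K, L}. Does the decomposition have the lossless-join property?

Yes

Common attributes: T1 ∩ T2 = {H, J, L}.
Closure of {H, J, L}: H → G applies, adding G; G, H → I applies, adding I; G, I, L → H, K applies, adding K. So (H, J, L)⁺ = {G, H, I, J, K, L}.
This closure contains every attribute of T1, so T1 ∩ T2 → T1. The join is lossless.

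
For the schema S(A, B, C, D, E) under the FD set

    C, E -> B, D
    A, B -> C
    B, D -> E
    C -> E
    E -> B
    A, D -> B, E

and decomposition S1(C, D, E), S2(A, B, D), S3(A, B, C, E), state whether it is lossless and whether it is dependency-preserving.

lossless but not dependency-preserving

Lossless test (chase): Rows 1 and 3 agree on C, E; apply C, E→B, D and equate their B, D entries. Rows 2 and 3 agree on A, B; apply A, B→C and equate their C entries. Rows 1 and 2 agree on B, D; apply B, D→E and equate their E entries. Row 2 is now all distinguished symbols — the join is lossless.
Dependency preservation: the restricted closure of {B, D} across the fragments never reaches {E}, so B, D → E cannot be enforced without a join — not preserved.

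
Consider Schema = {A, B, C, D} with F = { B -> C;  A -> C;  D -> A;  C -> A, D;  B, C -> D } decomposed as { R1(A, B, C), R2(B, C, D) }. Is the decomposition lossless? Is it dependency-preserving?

Lossless test: (B, C)⁺ = {A, B, C, D}, which contains all of one fragment — lossless.
Dependency preservation: D → A; C → A, D are not contained in any single fragment, but the restricted closure of each left-hand side across the fragments still reaches the right-hand side; the remaining FDs each lie inside some fragment. All dependencies are preserved.

lossless and dependency-preserving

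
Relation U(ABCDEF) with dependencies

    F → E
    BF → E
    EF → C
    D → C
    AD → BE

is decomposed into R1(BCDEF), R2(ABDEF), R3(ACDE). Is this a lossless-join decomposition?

Yes

Chase test. Columns are ABCDEF; row i has aⱼ where attribute j ∈ Ri, else bᵢⱼ.
Initial tableau (one row per fragment):
  row 1: b11 a2 a3 a4 a5 a6
  row 2: a1 a2 b23 a4 a5 a6
  row 3: a1 b32 a3 a4 a5 b36
Rows 1 and 2 agree on EF; apply EF→C and equate their C entries.
Rows 2 and 3 agree on AD; apply AD→BE and equate their BE entries.
Row 2 is now all distinguished symbols — the join is lossless.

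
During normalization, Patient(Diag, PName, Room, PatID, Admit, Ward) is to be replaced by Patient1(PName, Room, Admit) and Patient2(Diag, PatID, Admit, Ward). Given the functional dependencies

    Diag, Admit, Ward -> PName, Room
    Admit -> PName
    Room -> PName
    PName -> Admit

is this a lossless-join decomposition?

Common attributes: Patient1 ∩ Patient2 = {Admit}.
Closure of {Admit}: Admit → PName applies, adding PName. So (Admit)⁺ = {PName, Admit}.
The closure contains neither all of Patient1 = {PName, Room, Admit} nor all of Patient2 = {Diag, PatID, Admit, Ward}, so the common attributes are not a superkey of either fragment. The join is lossy.

No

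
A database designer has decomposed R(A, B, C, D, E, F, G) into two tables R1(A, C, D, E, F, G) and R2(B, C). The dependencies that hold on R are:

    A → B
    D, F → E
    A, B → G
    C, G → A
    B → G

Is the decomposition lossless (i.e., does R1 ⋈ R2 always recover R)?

Common attributes: R1 ∩ R2 = {C}.
No dependency enlarges {C}, so (C)⁺ = {C}.
The closure contains neither all of R1 = {A, C, D, E, F, G} nor all of R2 = {B, C}, so the common attributes are not a superkey of either fragment. The join is lossy.

No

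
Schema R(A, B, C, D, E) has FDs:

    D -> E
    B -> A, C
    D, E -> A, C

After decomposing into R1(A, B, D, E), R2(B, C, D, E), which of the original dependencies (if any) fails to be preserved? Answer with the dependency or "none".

none

D → E lies within R1.
B → A, C: restricted closure across fragments reaches A, C.
D, E → A, C: restricted closure across fragments reaches A, C.
Every dependency is enforceable on the fragments, so the decomposition is dependency-preserving.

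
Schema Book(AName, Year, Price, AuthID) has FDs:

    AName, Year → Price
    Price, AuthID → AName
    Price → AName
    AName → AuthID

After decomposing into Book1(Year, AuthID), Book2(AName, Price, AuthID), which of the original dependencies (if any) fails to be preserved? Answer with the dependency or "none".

AName, Year → Price

Check AName, Year → Price: no single fragment contains all of {AName, Year, Price}, and the restricted closure of {AName, Year} across the fragments never reaches {Price}.
Price, AuthID → AName is preserved.
Price → AName is preserved.
AName → AuthID is preserved.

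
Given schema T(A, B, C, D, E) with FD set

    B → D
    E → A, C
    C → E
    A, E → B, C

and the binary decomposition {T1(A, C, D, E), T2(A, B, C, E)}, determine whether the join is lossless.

Yes

Common attributes: T1 ∩ T2 = {A, C, E}.
Closure of {A, C, E}: A, E → B, C applies, adding B; B → D applies, adding D. So (A, C, E)⁺ = {A, B, C, D, E}.
This closure contains every attribute of T1, so T1 ∩ T2 → T1. The join is lossless.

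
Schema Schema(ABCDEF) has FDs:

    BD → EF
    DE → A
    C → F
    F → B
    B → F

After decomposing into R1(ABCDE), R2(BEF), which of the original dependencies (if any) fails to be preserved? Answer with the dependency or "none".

none

BD → EF: restricted closure across fragments reaches EF.
DE → A lies within R1.
C → F: restricted closure across fragments reaches F.
F → B lies within R2.
B → F lies within R2.
Every dependency is enforceable on the fragments, so the decomposition is dependency-preserving.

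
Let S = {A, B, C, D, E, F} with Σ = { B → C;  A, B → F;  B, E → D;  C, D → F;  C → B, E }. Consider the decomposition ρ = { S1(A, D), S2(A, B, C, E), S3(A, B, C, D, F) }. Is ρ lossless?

Yes

Chase test. Columns are A, B, C, D, E, F; row i has aⱼ where attribute j ∈ Si, else bᵢⱼ.
Initial tableau (one row per fragment):
  row 1: a1 b12 b13 a4 b15 b16
  row 2: a1 a2 a3 b24 a5 b26
  row 3: a1 a2 a3 a4 b35 a6
Rows 2 and 3 agree on A, B; apply A, B→F and equate their F entries.
Rows 2 and 3 agree on C; apply C→B, E and equate their B, E entries.
Rows 2 and 3 agree on B, E; apply B, E→D and equate their D entries.
Row 2 is now all distinguished symbols — the join is lossless.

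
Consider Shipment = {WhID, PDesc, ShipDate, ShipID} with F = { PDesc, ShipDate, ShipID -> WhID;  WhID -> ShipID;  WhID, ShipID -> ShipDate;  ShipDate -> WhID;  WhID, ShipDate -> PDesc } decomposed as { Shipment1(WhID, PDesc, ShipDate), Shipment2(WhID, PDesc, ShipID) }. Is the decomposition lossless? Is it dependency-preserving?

lossless and dependency-preserving

Lossless test: (WhID, PDesc)⁺ = {WhID, PDesc, ShipDate, ShipID}, which contains all of one fragment — lossless.
Dependency preservation: PDesc, ShipDate, ShipID → WhID; WhID, ShipID → ShipDate are not contained in any single fragment, but the restricted closure of each left-hand side across the fragments still reaches the right-hand side; the remaining FDs each lie inside some fragment. All dependencies are preserved.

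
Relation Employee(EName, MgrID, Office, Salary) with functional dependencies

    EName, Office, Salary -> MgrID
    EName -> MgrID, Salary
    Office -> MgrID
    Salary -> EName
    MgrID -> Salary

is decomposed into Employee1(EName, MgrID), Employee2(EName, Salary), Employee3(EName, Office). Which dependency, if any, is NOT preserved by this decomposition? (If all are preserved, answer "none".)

none

EName, Office, Salary → MgrID: restricted closure across fragments reaches MgrID.
EName → MgrID, Salary: restricted closure across fragments reaches MgrID, Salary.
Office → MgrID: restricted closure across fragments reaches MgrID.
Salary → EName lies within Employee2.
MgrID → Salary: restricted closure across fragments reaches Salary.
Every dependency is enforceable on the fragments, so the decomposition is dependency-preserving.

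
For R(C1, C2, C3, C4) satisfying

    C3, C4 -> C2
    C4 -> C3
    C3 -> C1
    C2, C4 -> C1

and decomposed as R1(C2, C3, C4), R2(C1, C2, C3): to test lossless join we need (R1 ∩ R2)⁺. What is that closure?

R1 ∩ R2 = {C2, C3}.
C3 → C1 applies, adding C1
Closure: {C1, C2, C3}.

C1, C2, C3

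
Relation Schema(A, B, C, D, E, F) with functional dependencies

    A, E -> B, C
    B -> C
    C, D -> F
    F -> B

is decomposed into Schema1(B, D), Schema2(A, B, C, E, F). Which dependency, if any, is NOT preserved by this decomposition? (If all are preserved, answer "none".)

Check C, D → F: no single fragment contains all of {C, D, F}, and the restricted closure of {C, D} across the fragments never reaches {F}.
A, E → B, C is preserved.
B → C is preserved.
F → B is preserved.

C, D -> F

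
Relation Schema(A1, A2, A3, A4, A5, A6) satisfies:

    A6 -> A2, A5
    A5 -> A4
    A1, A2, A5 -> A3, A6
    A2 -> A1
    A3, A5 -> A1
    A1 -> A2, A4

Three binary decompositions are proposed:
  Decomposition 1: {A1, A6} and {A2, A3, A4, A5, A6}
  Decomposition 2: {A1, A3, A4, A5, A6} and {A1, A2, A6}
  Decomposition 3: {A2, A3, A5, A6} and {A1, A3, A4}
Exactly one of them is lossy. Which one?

Decomposition 1: common = {A6}, closure = {A1, A2, A3, A4, A5, A6} → lossless.
Decomposition 2: common = {A1, A6}, closure = {A1, A2, A3, A4, A5, A6} → lossless.
Decomposition 3: common = {A3}, closure = {A3} → lossy.

Decomposition 3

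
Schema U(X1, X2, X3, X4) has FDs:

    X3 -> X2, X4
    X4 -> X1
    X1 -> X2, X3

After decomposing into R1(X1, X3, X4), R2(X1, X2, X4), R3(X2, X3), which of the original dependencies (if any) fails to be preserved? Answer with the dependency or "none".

none

X3 → X2, X4: restricted closure across fragments reaches X2, X4.
X4 → X1 lies within R1.
X1 → X2, X3: restricted closure across fragments reaches X2, X3.
Every dependency is enforceable on the fragments, so the decomposition is dependency-preserving.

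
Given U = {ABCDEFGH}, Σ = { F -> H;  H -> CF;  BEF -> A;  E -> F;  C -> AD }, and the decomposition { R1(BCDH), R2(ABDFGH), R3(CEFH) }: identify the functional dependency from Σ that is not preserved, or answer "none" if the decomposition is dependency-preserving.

Check C → AD: no single fragment contains all of {ACD}, and the restricted closure of {C} across the fragments never reaches {AD}.
F → H is preserved.
H → CF is preserved.
BEF → A is preserved.
E → F is preserved.

C -> AD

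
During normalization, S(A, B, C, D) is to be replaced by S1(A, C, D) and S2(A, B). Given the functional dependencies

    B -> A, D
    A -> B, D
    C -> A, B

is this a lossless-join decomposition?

Yes

Common attributes: S1 ∩ S2 = {A}.
Closure of {A}: A → B, D applies, adding B, D. So (A)⁺ = {A, B, D}.
This closure contains every attribute of S2, so S1 ∩ S2 → S2. The join is lossless.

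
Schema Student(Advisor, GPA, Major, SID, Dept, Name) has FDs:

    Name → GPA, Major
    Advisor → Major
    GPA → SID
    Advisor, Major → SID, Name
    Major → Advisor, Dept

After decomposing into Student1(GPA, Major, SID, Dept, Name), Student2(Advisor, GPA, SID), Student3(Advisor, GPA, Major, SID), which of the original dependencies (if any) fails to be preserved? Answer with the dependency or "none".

Name → GPA, Major lies within Student1.
Advisor → Major lies within Student3.
GPA → SID lies within Student1.
Advisor, Major → SID, Name: restricted closure across fragments reaches SID, Name.
Major → Advisor, Dept: restricted closure across fragments reaches Advisor, Dept.
Every dependency is enforceable on the fragments, so the decomposition is dependency-preserving.

none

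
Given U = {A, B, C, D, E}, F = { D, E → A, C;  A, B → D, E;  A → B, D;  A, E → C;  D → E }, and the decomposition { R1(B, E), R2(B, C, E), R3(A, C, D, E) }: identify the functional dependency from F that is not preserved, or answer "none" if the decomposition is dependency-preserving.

A → B, D

Check A → B, D: no single fragment contains all of {A, B, D}, and the restricted closure of {A} across the fragments never reaches {B, D}.
D, E → A, C is preserved.
A, B → D, E is preserved.
A, E → C is preserved.
D → E is preserved.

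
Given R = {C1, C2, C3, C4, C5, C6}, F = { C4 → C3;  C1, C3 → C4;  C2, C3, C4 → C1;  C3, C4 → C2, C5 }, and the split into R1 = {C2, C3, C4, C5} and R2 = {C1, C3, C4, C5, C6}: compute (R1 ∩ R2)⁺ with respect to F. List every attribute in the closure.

C1, C2, C3, C4, C5

R1 ∩ R2 = {C3, C4, C5}.
C3, C4 → C2, C5 applies, adding C2
C2, C3, C4 → C1 applies, adding C1
Closure: {C1, C2, C3, C4, C5}.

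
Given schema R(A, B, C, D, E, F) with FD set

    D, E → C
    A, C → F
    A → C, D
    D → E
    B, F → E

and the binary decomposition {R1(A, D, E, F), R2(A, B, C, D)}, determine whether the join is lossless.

Common attributes: R1 ∩ R2 = {A, D}.
Closure of {A, D}: A → C, D applies, adding C; D → E applies, adding E; A, C → F applies, adding F. So (A, D)⁺ = {A, C, D, E, F}.
This closure contains every attribute of R1, so R1 ∩ R2 → R1. The join is lossless.

Yes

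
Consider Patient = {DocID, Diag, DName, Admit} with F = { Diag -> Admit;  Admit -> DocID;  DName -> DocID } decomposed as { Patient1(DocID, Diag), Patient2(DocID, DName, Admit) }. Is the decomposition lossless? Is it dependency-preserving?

lossy and not dependency-preserving

Lossless test: (DocID)⁺ = {DocID}, which is a superkey of neither fragment — lossy.
Dependency preservation: the restricted closure of {Diag} across the fragments never reaches {Admit}, so Diag → Admit cannot be enforced without a join — not preserved.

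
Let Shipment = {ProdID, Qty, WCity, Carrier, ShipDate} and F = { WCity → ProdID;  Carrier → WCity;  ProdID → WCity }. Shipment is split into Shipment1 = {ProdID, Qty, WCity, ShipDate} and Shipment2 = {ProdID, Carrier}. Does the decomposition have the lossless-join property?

No

Common attributes: Shipment1 ∩ Shipment2 = {ProdID}.
Closure of {ProdID}: ProdID → WCity applies, adding WCity. So (ProdID)⁺ = {ProdID, WCity}.
The closure contains neither all of Shipment1 = {ProdID, Qty, WCity, ShipDate} nor all of Shipment2 = {ProdID, Carrier}, so the common attributes are not a superkey of either fragment. The join is lossy.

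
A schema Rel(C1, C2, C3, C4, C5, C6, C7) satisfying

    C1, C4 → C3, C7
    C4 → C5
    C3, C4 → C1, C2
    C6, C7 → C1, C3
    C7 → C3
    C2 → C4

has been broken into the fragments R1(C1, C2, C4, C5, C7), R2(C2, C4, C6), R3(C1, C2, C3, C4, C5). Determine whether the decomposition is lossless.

No

Chase test. Columns are C1, C2, C3, C4, C5, C6, C7; row i has aⱼ where attribute j ∈ Ri, else bᵢⱼ.
Initial tableau (one row per fragment):
  row 1: a1 a2 b13 a4 a5 b16 a7
  row 2: b21 a2 b23 a4 b25 a6 b27
  row 3: a1 a2 a3 a4 a5 b36 b37
Rows 1 and 3 agree on C1, C4; apply C1, C4→C3, C7 and equate their C3, C7 entries.
Rows 1 and 2 agree on C4; apply C4→C5 and equate their C5 entries.
No row becomes fully distinguished — the join is lossy.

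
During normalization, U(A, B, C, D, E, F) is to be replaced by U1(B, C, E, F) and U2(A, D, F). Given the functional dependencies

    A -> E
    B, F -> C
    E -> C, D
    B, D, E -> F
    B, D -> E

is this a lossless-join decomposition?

No

Common attributes: U1 ∩ U2 = {F}.
No dependency enlarges {F}, so (F)⁺ = {F}.
The closure contains neither all of U1 = {B, C, E, F} nor all of U2 = {A, D, F}, so the common attributes are not a superkey of either fragment. The join is lossy.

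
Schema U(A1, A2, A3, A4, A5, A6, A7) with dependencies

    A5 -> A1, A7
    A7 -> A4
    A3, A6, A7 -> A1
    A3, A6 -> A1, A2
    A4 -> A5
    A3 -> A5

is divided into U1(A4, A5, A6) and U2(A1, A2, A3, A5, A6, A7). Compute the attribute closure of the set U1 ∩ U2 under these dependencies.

U1 ∩ U2 = {A5, A6}.
A5 → A1, A7 applies, adding A1, A7
A7 → A4 applies, adding A4
Closure: {A1, A4, A5, A6, A7}.

A1, A4, A5, A6, A7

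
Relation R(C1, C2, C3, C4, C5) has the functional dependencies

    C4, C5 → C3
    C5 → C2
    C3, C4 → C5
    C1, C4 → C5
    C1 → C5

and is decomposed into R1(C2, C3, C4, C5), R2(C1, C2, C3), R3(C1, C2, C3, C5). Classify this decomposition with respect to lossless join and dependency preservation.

lossy but dependency-preserving

Lossless test (chase): Rows 2 and 3 agree on C1; apply C1→C5 and equate their C5 entries. No row becomes fully distinguished — the join is lossy.
Dependency preservation: C1, C4 → C5 is not contained in any single fragment, but the restricted closure of its left-hand side across the fragments still reaches the right-hand side; the remaining FDs each lie inside some fragment. All dependencies are preserved.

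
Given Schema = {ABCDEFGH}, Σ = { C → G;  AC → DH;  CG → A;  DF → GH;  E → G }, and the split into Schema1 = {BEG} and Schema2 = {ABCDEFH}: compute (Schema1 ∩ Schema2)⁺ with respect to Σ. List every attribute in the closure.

BEG

Schema1 ∩ Schema2 = {BE}.
E → G applies, adding G
Closure: {BEG}.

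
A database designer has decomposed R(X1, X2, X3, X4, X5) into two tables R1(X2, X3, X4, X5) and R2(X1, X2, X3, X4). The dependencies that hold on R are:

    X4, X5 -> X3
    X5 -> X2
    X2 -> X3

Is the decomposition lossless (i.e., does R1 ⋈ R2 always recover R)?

No

Common attributes: R1 ∩ R2 = {X2, X3, X4}.
No dependency enlarges {X2, X3, X4}, so (X2, X3, X4)⁺ = {X2, X3, X4}.
The closure contains neither all of R1 = {X2, X3, X4, X5} nor all of R2 = {X1, X2, X3, X4}, so the common attributes are not a superkey of either fragment. The join is lossy.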